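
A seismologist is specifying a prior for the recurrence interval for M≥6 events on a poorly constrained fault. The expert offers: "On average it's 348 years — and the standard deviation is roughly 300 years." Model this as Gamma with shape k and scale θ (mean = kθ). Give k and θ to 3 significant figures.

k ≈ 1.35, θ ≈ 259

For Gamma(k, scale θ): mean = kθ, variance = kθ², so CV = 1/√k.
CV = SD/mean = 300/348 = 0.8621, hence k = 1/CV² = 1.35.
Then θ = mean/k = 348/1.35 = 259.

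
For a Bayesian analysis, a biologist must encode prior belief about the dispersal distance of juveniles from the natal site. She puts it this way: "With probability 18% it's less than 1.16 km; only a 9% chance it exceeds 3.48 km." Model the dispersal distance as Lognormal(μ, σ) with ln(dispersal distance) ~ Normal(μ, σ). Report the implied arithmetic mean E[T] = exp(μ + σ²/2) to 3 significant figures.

E[T] ≈ 2.04 km

If T ~ Lognormal(μ,σ) then ln T ~ Normal(μ,σ), so the p-quantile of ln T is μ + z_p·σ.
ln(1.16) = 0.1484 and ln(3.48) = 1.247; z_{0.18} = -0.9154, z_{0.91} = 1.341.
σ = (1.247 − 0.1484)/(1.341 − (-0.9154)) = 0.487.
μ = 0.1484 − (-0.9154)·0.487 = 0.594.
E[T] = exp(μ + σ²/2) = exp(0.594 + 0.1186) = 2.04 km.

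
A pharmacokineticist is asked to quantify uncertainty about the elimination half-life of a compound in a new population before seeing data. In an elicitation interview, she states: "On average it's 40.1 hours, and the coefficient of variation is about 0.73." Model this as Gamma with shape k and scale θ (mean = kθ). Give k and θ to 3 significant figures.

For Gamma(k, scale θ): mean = kθ, variance = kθ², so CV = 1/√k.
CV = 0.73, hence k = 1/CV² = 1.88.
Then θ = mean/k = 40.1/1.88 = 21.4.

k ≈ 1.88, θ ≈ 21.4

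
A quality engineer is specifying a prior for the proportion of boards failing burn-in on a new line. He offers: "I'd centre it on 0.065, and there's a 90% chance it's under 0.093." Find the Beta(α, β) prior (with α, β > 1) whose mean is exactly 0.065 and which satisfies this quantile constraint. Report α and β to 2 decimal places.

α ≈ 8.88, β ≈ 127.79

With mean 0.065 fixed, write α = 0.065s, β = 0.935s where s = α+β.
Need P(θ < 0.093) = 0.9 under Beta(0.065s, 0.935s). Normal approximation: (q−m)/√(m(1−m)/s) ≈ z_{0.9} = 1.28, so s ≈ 0.065·0.935·(1.28)²/(0.093−0.065)² = 127.3.
At s = 127.3: P(θ<0.093) ≈ 0.893. Adjusting to match 0.9 gives s ≈ 136.67.
So α = 0.065·136.67 ≈ 8.88, β = 0.935·136.67 ≈ 127.79.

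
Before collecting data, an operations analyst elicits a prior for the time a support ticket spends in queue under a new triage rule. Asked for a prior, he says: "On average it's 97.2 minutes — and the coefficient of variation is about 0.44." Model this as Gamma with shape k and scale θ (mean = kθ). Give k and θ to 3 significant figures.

For Gamma(k, scale θ): mean = kθ, variance = kθ², so CV = 1/√k.
CV = 0.44, hence k = 1/CV² = 5.17.
Then θ = mean/k = 97.2/5.17 = 18.8.

k ≈ 5.17, θ ≈ 18.8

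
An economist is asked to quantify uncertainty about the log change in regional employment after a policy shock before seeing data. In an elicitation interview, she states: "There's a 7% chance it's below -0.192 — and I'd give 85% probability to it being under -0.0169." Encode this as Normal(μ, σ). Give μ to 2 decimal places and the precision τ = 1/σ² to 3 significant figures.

μ = -0.09, τ = 206

For Normal(μ,σ), the p-quantile is μ + z_p·σ. Here z_{0.07} = -1.476, z_{0.85} = 1.036.
So -0.192 = μ − 1.476σ and -0.0169 = μ + 1.036σ.
Subtracting: σ = (-0.0169 − -0.192)/(1.036 − (-1.476)) = 0.07.
Then μ = -0.192 − (-1.476)·0.07 = -0.09.
Precision τ = 1/σ² = 1/0.0697² = 206.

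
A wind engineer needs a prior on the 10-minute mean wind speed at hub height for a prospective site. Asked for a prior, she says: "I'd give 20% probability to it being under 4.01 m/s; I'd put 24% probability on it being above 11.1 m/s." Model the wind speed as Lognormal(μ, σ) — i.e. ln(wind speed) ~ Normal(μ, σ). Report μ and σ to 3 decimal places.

μ ≈ 1.942, σ ≈ 0.658

If T ~ Lognormal(μ,σ) then ln T ~ Normal(μ,σ), so the p-quantile of ln T is μ + z_p·σ.
ln(4.01) = 1.389 and ln(11.1) = 2.407; z_{0.2} = -0.8416, z_{0.76} = 0.7063.
σ = (2.407 − 1.389)/(0.7063 − (-0.8416)) = 0.658.
μ = 1.389 − (-0.8416)·0.658 = 1.942.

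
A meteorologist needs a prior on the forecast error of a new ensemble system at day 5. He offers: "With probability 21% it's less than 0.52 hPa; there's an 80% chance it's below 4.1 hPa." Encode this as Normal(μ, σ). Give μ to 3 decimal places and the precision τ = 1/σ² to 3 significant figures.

For Normal(μ,σ), the p-quantile is μ + z_p·σ. Here z_{0.21} = -0.8064, z_{0.8} = 0.8416.
So 0.52 = μ − 0.8064σ and 4.1 = μ + 0.8416σ.
Subtracting: σ = (4.1 − 0.52)/(0.8416 − (-0.8064)) = 2.172.
Then μ = 0.52 − (-0.8064)·2.172 = 2.272.
Precision τ = 1/σ² = 1/2.172² = 0.212.

μ = 2.272, τ = 0.212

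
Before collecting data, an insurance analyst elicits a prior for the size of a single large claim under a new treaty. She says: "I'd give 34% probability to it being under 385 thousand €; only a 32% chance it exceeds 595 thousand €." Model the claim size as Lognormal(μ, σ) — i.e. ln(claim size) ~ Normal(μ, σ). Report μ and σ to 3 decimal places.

μ ≈ 6.157, σ ≈ 0.495

If T ~ Lognormal(μ,σ) then ln T ~ Normal(μ,σ), so the p-quantile of ln T is μ + z_p·σ.
ln(385) = 5.953 and ln(595) = 6.389; z_{0.34} = -0.4125, z_{0.68} = 0.4677.
σ = (6.389 − 5.953)/(0.4677 − (-0.4125)) = 0.495.
μ = 5.953 − (-0.4125)·0.495 = 6.157.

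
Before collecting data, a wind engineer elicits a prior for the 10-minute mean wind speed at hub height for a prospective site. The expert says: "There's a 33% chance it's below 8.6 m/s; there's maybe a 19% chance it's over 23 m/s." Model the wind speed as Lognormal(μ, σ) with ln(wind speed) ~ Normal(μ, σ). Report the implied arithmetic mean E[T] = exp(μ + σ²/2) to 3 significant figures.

If T ~ Lognormal(μ,σ) then ln T ~ Normal(μ,σ), so the p-quantile of ln T is μ + z_p·σ.
ln(8.6) = 2.152 and ln(23) = 3.135; z_{0.33} = -0.4399, z_{0.81} = 0.8779.
σ = (3.135 − 2.152)/(0.8779 − (-0.4399)) = 0.746.
μ = 2.152 − (-0.4399)·0.746 = 2.480.
E[T] = exp(μ + σ²/2) = exp(2.480 + 0.2786) = 15.8 m/s.

E[T] ≈ 15.8 m/s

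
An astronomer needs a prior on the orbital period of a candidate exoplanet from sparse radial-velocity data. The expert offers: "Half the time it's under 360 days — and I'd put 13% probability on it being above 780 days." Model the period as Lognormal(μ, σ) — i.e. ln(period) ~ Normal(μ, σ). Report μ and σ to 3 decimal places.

If T ~ Lognormal(μ,σ) then ln T ~ Normal(μ,σ), so the p-quantile of ln T is μ + z_p·σ.
ln(360) = 5.886 and ln(780) = 6.659; z_{0.5} = 0, z_{0.87} = 1.126.
σ = (6.659 − 5.886)/(1.126 − (0)) = 0.686.
μ = 5.886 − (0)·0.686 = 5.886.

μ ≈ 5.886, σ ≈ 0.686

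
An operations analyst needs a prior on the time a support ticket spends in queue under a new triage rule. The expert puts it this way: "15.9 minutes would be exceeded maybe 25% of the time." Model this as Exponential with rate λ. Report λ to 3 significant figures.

P(T > 15.9) = e^(−λ·15.9) = 0.25, so λ = −ln(0.25)/15.9 = 0.0872.

λ ≈ 0.0872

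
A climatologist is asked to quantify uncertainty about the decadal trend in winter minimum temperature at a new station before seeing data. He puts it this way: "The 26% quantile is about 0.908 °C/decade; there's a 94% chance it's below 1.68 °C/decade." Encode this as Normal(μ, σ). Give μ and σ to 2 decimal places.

μ = 1.13, σ = 0.35

The p-quantile of Normal(μ,σ) is μ + z_p·σ, with z_{0.26} = -0.6433 and z_{0.94} = 1.555.
Eliminate σ: μ = (z₂·x₁ − z₁·x₂)/(z₂ − z₁) = (1.555·0.908 − (-0.6433)·1.68)/2.198 = 1.13.
Then σ = (x₂ − x₁)/(z₂ − z₁) = (1.68 − 0.908)/2.198 = 0.35.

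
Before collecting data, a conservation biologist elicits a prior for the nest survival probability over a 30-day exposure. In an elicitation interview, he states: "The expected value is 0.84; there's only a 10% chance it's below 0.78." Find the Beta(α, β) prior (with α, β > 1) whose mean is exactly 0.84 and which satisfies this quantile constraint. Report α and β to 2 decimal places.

α ≈ 54.52, β ≈ 10.38

With mean 0.84 fixed, write α = 0.84s, β = 0.16s where s = α+β.
Need P(θ < 0.78) = 0.1 under Beta(0.84s, 0.16s). Normal approximation: (q−m)/√(m(1−m)/s) ≈ z_{0.1} = -1.28, so s ≈ 0.84·0.16·(-1.28)²/(0.78−0.84)² = 61.3.
At s = 61.3: P(θ<0.78) ≈ 0.106. Adjusting to match 0.1 gives s ≈ 64.90.
So α = 0.84·64.90 ≈ 54.52, β = 0.16·64.90 ≈ 10.38.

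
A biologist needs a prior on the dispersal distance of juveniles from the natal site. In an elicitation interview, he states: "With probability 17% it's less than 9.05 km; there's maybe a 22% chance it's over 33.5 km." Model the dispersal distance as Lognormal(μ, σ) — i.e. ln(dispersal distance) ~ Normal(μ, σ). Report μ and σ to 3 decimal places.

If T ~ Lognormal(μ,σ) then ln T ~ Normal(μ,σ), so the p-quantile of ln T is μ + z_p·σ.
ln(9.05) = 2.203 and ln(33.5) = 3.512; z_{0.17} = -0.9542, z_{0.78} = 0.7722.
σ = (3.512 − 2.203)/(0.7722 − (-0.9542)) = 0.758.
μ = 2.203 − (-0.9542)·0.758 = 2.926.

μ ≈ 2.926, σ ≈ 0.758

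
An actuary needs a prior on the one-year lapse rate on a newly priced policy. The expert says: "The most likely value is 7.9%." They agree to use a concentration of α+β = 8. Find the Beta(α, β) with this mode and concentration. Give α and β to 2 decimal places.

α = 1.47, β = 6.53

For α,β > 1 the Beta mode is (α−1)/(α+β−2). With α+β = 8, the mode is (α−1)/6.
Set (α−1)/6 = 0.079 → α = 1 + 0.079·6 = 1.47.
β = 8 − α = 6.53.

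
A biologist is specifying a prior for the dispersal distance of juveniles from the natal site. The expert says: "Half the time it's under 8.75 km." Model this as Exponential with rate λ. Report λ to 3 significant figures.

λ ≈ 0.0792

Exponential median = ln 2 / λ, so λ = ln 2 / 8.75 = 0.0792.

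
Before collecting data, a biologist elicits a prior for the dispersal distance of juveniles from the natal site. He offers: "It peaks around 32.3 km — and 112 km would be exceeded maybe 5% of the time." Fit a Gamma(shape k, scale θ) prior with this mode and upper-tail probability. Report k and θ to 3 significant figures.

k ≈ 2.67, θ ≈ 19.3

Gamma(k,θ) with k>1 has mode (k−1)θ, so θ = 32.3/(k−1).
Need P(X < 112) = 0.95 with θ tied to k this way. Start at k = 2, θ = 32.3: P(X<112) ≈ 0.861.
Too low — raise k to concentrate. Iterating converges to k ≈ 2.67.
Then θ = 32.3/(2.67−1) ≈ 19.3.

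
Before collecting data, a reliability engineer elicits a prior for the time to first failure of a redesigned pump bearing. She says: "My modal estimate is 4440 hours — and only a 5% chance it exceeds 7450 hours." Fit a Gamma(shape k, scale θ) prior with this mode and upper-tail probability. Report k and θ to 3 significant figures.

k ≈ 11.4, θ ≈ 426

Gamma(k,θ) with k>1 has mode (k−1)θ, so θ = 4440/(k−1).
Need P(X < 7450) = 0.95 with θ tied to k this way. Start at k = 2, θ = 4440: P(X<7450) ≈ 0.500.
Too low — raise k to concentrate. Iterating converges to k ≈ 11.4.
Then θ = 4440/(11.4−1) ≈ 426.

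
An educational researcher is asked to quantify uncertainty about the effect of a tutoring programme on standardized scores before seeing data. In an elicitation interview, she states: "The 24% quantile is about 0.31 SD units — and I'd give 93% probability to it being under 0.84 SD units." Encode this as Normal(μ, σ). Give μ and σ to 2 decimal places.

The p-quantile of Normal(μ,σ) is μ + z_p·σ, with z_{0.24} = -0.7063 and z_{0.93} = 1.476.
Eliminate σ: μ = (z₂·x₁ − z₁·x₂)/(z₂ − z₁) = (1.476·0.31 − (-0.7063)·0.84)/2.182 = 0.48.
Then σ = (x₂ − x₁)/(z₂ − z₁) = (0.84 − 0.31)/2.182 = 0.24.

μ = 0.48, σ = 0.24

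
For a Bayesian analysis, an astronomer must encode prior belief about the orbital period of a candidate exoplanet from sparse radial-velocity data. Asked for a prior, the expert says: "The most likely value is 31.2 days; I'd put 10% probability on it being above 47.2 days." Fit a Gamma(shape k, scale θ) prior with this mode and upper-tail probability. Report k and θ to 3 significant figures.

Gamma(k,θ) with k>1 has mode (k−1)θ, so θ = 31.2/(k−1).
Need P(X < 47.2) = 0.9 with θ tied to k this way. Start at k = 2, θ = 31.2: P(X<47.2) ≈ 0.446.
Too low — raise k to concentrate. Iterating converges to k ≈ 11.9.
Then θ = 31.2/(11.9−1) ≈ 2.87.

k ≈ 11.9, θ ≈ 2.87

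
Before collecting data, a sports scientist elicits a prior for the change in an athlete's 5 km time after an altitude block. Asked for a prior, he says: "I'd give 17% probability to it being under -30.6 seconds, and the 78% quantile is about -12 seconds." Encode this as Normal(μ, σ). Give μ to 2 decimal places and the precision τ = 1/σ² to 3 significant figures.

μ = -20.32, τ = 0.00861

For Normal(μ,σ), the p-quantile is μ + z_p·σ. Here z_{0.17} = -0.9542, z_{0.78} = 0.7722.
So -30.6 = μ − 0.9542σ and -12 = μ + 0.7722σ.
Subtracting: σ = (-12 − -30.6)/(0.7722 − (-0.9542)) = 10.77.
Then μ = -30.6 − (-0.9542)·10.77 = -20.32.
Precision τ = 1/σ² = 1/10.77² = 0.00861.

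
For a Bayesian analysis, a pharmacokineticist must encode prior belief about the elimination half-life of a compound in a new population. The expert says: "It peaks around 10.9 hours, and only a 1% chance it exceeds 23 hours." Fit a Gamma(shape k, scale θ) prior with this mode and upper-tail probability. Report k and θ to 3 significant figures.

Gamma(k,θ) with k>1 has mode (k−1)θ, so θ = 10.9/(k−1).
Need P(X < 23) = 0.99 with θ tied to k this way. Start at k = 2, θ = 10.9: P(X<23) ≈ 0.623.
Too low — raise k to concentrate. Iterating converges to k ≈ 9.72.
Then θ = 10.9/(9.72−1) ≈ 1.25.

k ≈ 9.72, θ ≈ 1.25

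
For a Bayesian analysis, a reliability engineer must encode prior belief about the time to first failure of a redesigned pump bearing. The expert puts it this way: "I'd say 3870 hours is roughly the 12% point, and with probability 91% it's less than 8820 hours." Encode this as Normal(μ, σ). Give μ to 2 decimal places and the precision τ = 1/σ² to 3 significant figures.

For Normal(μ,σ), the p-quantile is μ + z_p·σ. Here z_{0.12} = -1.175, z_{0.91} = 1.341.
So 3870 = μ − 1.175σ and 8820 = μ + 1.341σ.
Subtracting: σ = (8820 − 3870)/(1.341 − (-1.175)) = 1967.61.
Then μ = 3870 − (-1.175)·1967.61 = 6181.92.
Precision τ = 1/σ² = 1/1968² = 2.58e-07.

μ = 6181.92, τ = 2.58e-07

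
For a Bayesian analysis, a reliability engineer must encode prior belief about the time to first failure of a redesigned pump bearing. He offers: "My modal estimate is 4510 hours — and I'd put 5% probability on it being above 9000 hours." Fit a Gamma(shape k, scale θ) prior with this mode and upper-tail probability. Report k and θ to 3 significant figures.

Gamma(k,θ) with k>1 has mode (k−1)θ, so θ = 4510/(k−1).
Need P(X < 9000) = 0.95 with θ tied to k this way. Start at k = 2, θ = 4510: P(X<9000) ≈ 0.593.
Too low — raise k to concentrate. Iterating converges to k ≈ 6.81.
Then θ = 4510/(6.81−1) ≈ 777.

k ≈ 6.81, θ ≈ 777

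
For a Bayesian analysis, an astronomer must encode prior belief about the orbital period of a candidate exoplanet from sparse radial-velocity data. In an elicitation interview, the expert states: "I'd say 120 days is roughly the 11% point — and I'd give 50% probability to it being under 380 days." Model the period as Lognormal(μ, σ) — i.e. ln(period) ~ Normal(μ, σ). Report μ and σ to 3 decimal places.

If T ~ Lognormal(μ,σ) then ln T ~ Normal(μ,σ), so the p-quantile of ln T is μ + z_p·σ.
ln(120) = 4.787 and ln(380) = 5.94; z_{0.11} = -1.227, z_{0.5} = 0.
σ = (5.94 − 4.787)/(0 − (-1.227)) = 0.940.
μ = 4.787 − (-1.227)·0.940 = 5.940.

μ ≈ 5.940, σ ≈ 0.940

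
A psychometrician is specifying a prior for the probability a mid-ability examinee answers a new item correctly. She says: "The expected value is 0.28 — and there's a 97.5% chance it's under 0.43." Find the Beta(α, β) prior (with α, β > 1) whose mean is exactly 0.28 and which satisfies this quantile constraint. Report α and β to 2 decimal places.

α ≈ 10.74, β ≈ 27.63

With mean 0.28 fixed, write α = 0.28s, β = 0.72s where s = α+β.
Need P(θ < 0.43) = 0.975 under Beta(0.28s, 0.72s). Normal approximation: (q−m)/√(m(1−m)/s) ≈ z_{0.975} = 1.96, so s ≈ 0.28·0.72·(1.96)²/(0.43−0.28)² = 34.4.
At s = 34.4: P(θ<0.43) ≈ 0.969. Adjusting to match 0.975 gives s ≈ 38.37.
So α = 0.28·38.37 ≈ 10.74, β = 0.72·38.37 ≈ 27.63.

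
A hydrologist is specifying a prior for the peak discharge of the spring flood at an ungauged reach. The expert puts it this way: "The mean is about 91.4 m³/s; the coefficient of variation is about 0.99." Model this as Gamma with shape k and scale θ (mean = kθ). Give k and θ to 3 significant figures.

k ≈ 1.02, θ ≈ 89.6

For Gamma(k, scale θ): mean = kθ, variance = kθ², so CV = 1/√k.
CV = 0.99, hence k = 1/CV² = 1.02.
Then θ = mean/k = 91.4/1.02 = 89.6.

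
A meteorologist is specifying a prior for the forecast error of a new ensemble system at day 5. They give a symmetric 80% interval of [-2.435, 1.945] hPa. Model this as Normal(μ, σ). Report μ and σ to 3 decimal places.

μ = -0.245, σ = 1.709

A symmetric 80% interval runs μ ± z·σ with z = 1.282.
Half-width = 2.19, so σ = 2.19/1.282 = 1.709.
μ is the interval midpoint, -0.245.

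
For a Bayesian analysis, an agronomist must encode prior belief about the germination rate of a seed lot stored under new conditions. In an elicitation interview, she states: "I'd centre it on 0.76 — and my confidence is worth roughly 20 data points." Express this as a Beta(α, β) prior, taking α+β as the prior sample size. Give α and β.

Under the effective-sample-size interpretation, Beta(α, β) has prior mean α/(α+β) and prior sample size α+β.
So α+β = 20 and α/(α+β) = 0.76, giving α = 0.76·20 = 15.2 and β = 20 − 15.2 = 4.8.

α = 15.2, β = 4.8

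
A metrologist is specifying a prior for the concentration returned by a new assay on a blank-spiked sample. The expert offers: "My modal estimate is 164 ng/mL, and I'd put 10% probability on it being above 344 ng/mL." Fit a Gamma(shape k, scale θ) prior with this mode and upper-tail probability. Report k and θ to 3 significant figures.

Gamma(k,θ) with k>1 has mode (k−1)θ, so θ = 164/(k−1).
Need P(X < 344) = 0.9 with θ tied to k this way. Start at k = 2, θ = 164: P(X<344) ≈ 0.620.
Too low — raise k to concentrate. Iterating converges to k ≈ 4.5.
Then θ = 164/(4.5−1) ≈ 46.9.

k ≈ 4.5, θ ≈ 46.9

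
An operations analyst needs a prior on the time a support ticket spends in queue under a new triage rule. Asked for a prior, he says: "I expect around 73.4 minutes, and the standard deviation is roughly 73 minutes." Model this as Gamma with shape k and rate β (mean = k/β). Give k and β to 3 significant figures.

k ≈ 1.01, β ≈ 0.0138

For Gamma(k, rate β): mean = k/β, variance = k/β², so CV = 1/√k.
CV = SD/mean = 73/73.4 = 0.9946, hence k = 1/CV² = 1.01.
Then β = k/mean = 1.01/73.4 = 0.0138.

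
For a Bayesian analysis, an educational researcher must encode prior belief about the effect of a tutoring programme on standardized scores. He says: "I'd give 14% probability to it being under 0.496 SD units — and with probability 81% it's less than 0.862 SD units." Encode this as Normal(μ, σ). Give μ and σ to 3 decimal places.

μ = 0.698, σ = 0.187

The p-quantile of Normal(μ,σ) is μ + z_p·σ, with z_{0.14} = -1.08 and z_{0.81} = 0.8779.
Eliminate σ: μ = (z₂·x₁ − z₁·x₂)/(z₂ − z₁) = (0.8779·0.496 − (-1.08)·0.862)/1.958 = 0.698.
Then σ = (x₂ − x₁)/(z₂ − z₁) = (0.862 − 0.496)/1.958 = 0.187.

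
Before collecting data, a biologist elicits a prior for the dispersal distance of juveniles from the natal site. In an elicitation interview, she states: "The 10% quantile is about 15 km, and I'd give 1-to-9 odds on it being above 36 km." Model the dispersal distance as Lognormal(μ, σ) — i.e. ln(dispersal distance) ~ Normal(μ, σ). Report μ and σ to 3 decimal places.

μ ≈ 3.146, σ ≈ 0.342

If T ~ Lognormal(μ,σ) then ln T ~ Normal(μ,σ), so the p-quantile of ln T is μ + z_p·σ.
ln(15) = 2.708 and ln(36) = 3.584; z_{0.1} = -1.282, z_{0.9} = 1.282.
σ = (3.584 − 2.708)/(1.282 − (-1.282)) = 0.342.
μ = 2.708 − (-1.282)·0.342 = 3.146.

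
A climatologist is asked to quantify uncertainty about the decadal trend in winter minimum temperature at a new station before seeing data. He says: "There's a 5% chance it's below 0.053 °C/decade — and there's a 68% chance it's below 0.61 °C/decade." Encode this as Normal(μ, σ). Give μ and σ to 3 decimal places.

μ = 0.487, σ = 0.264

For Normal(μ,σ), the p-quantile is μ + z_p·σ. Here z_{0.05} = -1.645, z_{0.68} = 0.4677.
So 0.053 = μ − 1.645σ and 0.61 = μ + 0.4677σ.
Subtracting: σ = (0.61 − 0.053)/(0.4677 − (-1.645)) = 0.264.
Then μ = 0.053 − (-1.645)·0.264 = 0.487.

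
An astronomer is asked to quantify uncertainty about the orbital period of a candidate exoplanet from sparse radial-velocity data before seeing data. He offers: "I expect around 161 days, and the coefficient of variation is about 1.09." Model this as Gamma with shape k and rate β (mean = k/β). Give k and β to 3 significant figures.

k ≈ 0.842, β ≈ 0.00523

For Gamma(k, rate β): mean = k/β, variance = k/β², so CV = 1/√k.
CV = 1.09, hence k = 1/CV² = 0.842.
Then β = k/mean = 0.842/161 = 0.00523.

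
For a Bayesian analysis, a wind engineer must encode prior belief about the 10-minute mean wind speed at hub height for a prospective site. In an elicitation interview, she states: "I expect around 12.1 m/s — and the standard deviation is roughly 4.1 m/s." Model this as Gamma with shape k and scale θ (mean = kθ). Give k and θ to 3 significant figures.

k ≈ 8.71, θ ≈ 1.39

For Gamma(k, scale θ): mean = kθ, variance = kθ², so CV = 1/√k.
CV = SD/mean = 4.1/12.1 = 0.3388, hence k = 1/CV² = 8.71.
Then θ = mean/k = 12.1/8.71 = 1.39.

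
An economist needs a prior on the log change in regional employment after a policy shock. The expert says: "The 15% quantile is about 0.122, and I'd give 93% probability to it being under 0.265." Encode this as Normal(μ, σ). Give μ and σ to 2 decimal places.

μ = 0.18, σ = 0.06

For Normal(μ,σ), the p-quantile is μ + z_p·σ. Here z_{0.15} = -1.036, z_{0.93} = 1.476.
So 0.122 = μ − 1.036σ and 0.265 = μ + 1.476σ.
Subtracting: σ = (0.265 − 0.122)/(1.476 − (-1.036)) = 0.06.
Then μ = 0.122 − (-1.036)·0.06 = 0.18.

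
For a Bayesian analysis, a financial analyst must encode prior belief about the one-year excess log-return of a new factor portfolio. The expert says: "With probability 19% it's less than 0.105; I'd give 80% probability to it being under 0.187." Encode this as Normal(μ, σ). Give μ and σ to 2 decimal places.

μ = 0.15, σ = 0.05

The p-quantile of Normal(μ,σ) is μ + z_p·σ, with z_{0.19} = -0.8779 and z_{0.8} = 0.8416.
Eliminate σ: μ = (z₂·x₁ − z₁·x₂)/(z₂ − z₁) = (0.8416·0.105 − (-0.8779)·0.187)/1.72 = 0.15.
Then σ = (x₂ − x₁)/(z₂ − z₁) = (0.187 − 0.105)/1.72 = 0.05.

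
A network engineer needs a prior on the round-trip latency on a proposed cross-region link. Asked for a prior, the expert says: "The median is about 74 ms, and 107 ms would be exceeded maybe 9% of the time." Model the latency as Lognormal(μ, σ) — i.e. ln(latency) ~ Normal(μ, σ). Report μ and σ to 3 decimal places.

If T ~ Lognormal(μ,σ) then ln T ~ Normal(μ,σ), so the p-quantile of ln T is μ + z_p·σ.
ln(74) = 4.304 and ln(107) = 4.673; z_{0.5} = 0, z_{0.91} = 1.341.
σ = (4.673 − 4.304)/(1.341 − (0)) = 0.275.
μ = 4.304 − (0)·0.275 = 4.304.

μ ≈ 4.304, σ ≈ 0.275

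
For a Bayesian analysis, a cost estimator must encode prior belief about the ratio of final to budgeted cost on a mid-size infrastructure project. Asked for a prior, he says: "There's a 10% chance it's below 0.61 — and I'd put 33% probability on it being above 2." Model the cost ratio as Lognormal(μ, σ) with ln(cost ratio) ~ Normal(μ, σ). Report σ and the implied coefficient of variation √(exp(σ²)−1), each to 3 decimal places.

If T ~ Lognormal(μ,σ) then ln T ~ Normal(μ,σ), so the p-quantile of ln T is μ + z_p·σ.
ln(0.61) = -0.4943 and ln(2) = 0.6931; z_{0.1} = -1.282, z_{0.67} = 0.4399.
σ = (0.6931 − -0.4943)/(0.4399 − (-1.282)) = 0.690.
μ = -0.4943 − (-1.282)·0.690 = 0.390.
CV = √(exp(σ²)−1) = √(exp(0.4758)−1) = 0.781.

σ ≈ 0.690, CV ≈ 0.781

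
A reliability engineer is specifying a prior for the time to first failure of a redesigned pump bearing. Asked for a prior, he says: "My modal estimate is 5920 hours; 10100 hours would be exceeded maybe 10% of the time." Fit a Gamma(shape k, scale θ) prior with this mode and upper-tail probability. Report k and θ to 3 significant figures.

Gamma(k,θ) with k>1 has mode (k−1)θ, so θ = 5920/(k−1).
Need P(X < 10100) = 0.9 with θ tied to k this way. Start at k = 2, θ = 5920: P(X<10100) ≈ 0.509.
Too low — raise k to concentrate. Iterating converges to k ≈ 7.64.
Then θ = 5920/(7.64−1) ≈ 892.

k ≈ 7.64, θ ≈ 892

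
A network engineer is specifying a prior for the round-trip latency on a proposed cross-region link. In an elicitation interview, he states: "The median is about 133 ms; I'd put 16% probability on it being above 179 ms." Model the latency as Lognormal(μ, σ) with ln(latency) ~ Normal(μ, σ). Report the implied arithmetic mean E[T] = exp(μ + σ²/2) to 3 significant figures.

E[T] ≈ 139 ms

If T ~ Lognormal(μ,σ) then ln T ~ Normal(μ,σ), so the p-quantile of ln T is μ + z_p·σ.
ln(133) = 4.89 and ln(179) = 5.187; z_{0.5} = 0, z_{0.84} = 0.9945.
σ = (5.187 − 4.89)/(0.9945 − (0)) = 0.299.
μ = 4.89 − (0)·0.299 = 4.890.
E[T] = exp(μ + σ²/2) = exp(4.890 + 0.0446) = 139 ms.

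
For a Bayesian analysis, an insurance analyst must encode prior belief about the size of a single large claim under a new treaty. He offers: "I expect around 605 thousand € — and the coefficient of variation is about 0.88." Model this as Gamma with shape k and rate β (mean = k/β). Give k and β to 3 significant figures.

k ≈ 1.29, β ≈ 0.00213

For Gamma(k, rate β): mean = k/β, variance = k/β², so CV = 1/√k.
CV = 0.88, hence k = 1/CV² = 1.29.
Then β = k/mean = 1.29/605 = 0.00213.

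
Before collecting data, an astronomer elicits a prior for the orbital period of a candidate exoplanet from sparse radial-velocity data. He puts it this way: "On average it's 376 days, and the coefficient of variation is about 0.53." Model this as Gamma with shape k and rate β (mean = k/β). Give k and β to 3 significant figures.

k ≈ 3.56, β ≈ 0.00947

For Gamma(k, rate β): mean = k/β, variance = k/β², so CV = 1/√k.
CV = 0.53, hence k = 1/CV² = 3.56.
Then β = k/mean = 3.56/376 = 0.00947.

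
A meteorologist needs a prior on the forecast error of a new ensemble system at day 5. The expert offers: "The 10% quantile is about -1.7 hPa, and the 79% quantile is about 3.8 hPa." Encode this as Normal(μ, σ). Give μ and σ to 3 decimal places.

μ = 1.676, σ = 2.634

For Normal(μ,σ), the p-quantile is μ + z_p·σ. Here z_{0.1} = -1.282, z_{0.79} = 0.8064.
So -1.7 = μ − 1.282σ and 3.8 = μ + 0.8064σ.
Subtracting: σ = (3.8 − -1.7)/(0.8064 − (-1.282)) = 2.634.
Then μ = -1.7 − (-1.282)·2.634 = 1.676.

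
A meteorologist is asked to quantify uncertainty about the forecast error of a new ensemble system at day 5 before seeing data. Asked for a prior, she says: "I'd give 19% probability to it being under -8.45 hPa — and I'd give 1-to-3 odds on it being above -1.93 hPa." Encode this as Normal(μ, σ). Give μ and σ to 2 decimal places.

For Normal(μ,σ), the p-quantile is μ + z_p·σ. Here z_{0.19} = -0.8779, z_{0.75} = 0.6745.
So -8.45 = μ − 0.8779σ and -1.93 = μ + 0.6745σ.
Subtracting: σ = (-1.93 − -8.45)/(0.6745 − (-0.8779)) = 4.20.
Then μ = -8.45 − (-0.8779)·4.20 = -4.76.

μ = -4.76, σ = 4.20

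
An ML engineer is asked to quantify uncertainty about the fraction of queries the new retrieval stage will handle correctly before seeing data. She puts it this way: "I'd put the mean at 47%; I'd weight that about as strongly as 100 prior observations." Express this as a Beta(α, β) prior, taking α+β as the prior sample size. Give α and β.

α = 47, β = 53

Under the effective-sample-size interpretation, Beta(α, β) has prior mean α/(α+β) and prior sample size α+β.
So α+β = 100 and α/(α+β) = 0.47, giving α = 0.47·100 = 47 and β = 100 − 47 = 53.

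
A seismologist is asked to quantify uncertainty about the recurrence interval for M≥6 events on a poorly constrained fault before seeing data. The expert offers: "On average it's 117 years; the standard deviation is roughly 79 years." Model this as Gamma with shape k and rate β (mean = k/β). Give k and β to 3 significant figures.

k ≈ 2.19, β ≈ 0.0187

For Gamma(k, rate β): mean = k/β, variance = k/β², so CV = 1/√k.
CV = SD/mean = 79/117 = 0.6752, hence k = 1/CV² = 2.19.
Then β = k/mean = 2.19/117 = 0.0187.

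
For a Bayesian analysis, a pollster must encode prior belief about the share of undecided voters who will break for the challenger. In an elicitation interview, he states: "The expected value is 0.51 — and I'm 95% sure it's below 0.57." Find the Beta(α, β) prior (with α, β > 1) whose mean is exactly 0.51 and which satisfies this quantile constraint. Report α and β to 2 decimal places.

α ≈ 95.15, β ≈ 91.42

With mean 0.51 fixed, write α = 0.51s, β = 0.49s where s = α+β.
Need P(θ < 0.57) = 0.95 under Beta(0.51s, 0.49s). Normal approximation: (q−m)/√(m(1−m)/s) ≈ z_{0.95} = 1.64, so s ≈ 0.51·0.49·(1.64)²/(0.57−0.51)² = 187.8.
At s = 187.8: P(θ<0.57) ≈ 0.951. Adjusting to match 0.95 gives s ≈ 186.57.
So α = 0.51·186.57 ≈ 95.15, β = 0.49·186.57 ≈ 91.42.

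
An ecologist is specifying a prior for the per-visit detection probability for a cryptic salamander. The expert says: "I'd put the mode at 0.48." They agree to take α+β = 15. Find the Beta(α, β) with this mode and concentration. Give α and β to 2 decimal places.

α = 7.24, β = 7.76

For α,β > 1 the Beta mode is (α−1)/(α+β−2). With α+β = 15, the mode is (α−1)/13.
Set (α−1)/13 = 0.48 → α = 1 + 0.48·13 = 7.24.
β = 15 − α = 7.76.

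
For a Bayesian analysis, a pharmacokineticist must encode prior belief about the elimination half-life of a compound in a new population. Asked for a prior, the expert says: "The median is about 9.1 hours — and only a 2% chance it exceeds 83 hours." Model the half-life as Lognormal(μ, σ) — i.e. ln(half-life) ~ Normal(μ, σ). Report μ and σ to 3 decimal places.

If T ~ Lognormal(μ,σ) then ln T ~ Normal(μ,σ), so the p-quantile of ln T is μ + z_p·σ.
ln(9.1) = 2.208 and ln(83) = 4.419; z_{0.5} = 0, z_{0.98} = 2.054.
σ = (4.419 − 2.208)/(2.054 − (0)) = 1.076.
μ = 2.208 − (0)·1.076 = 2.208.

μ ≈ 2.208, σ ≈ 1.076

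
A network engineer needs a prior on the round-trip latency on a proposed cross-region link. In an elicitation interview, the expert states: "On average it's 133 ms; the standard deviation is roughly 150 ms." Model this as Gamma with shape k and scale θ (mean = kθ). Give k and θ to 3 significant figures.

For Gamma(k, scale θ): mean = kθ, variance = kθ², so CV = 1/√k.
CV = SD/mean = 150/133 = 1.128, hence k = 1/CV² = 0.786.
Then θ = mean/k = 133/0.786 = 169.

k ≈ 0.786, θ ≈ 169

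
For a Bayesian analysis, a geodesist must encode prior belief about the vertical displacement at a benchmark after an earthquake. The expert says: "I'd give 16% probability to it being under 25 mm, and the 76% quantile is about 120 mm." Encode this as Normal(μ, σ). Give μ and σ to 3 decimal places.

μ = 80.548, σ = 55.857

The p-quantile of Normal(μ,σ) is μ + z_p·σ, with z_{0.16} = -0.9945 and z_{0.76} = 0.7063.
Eliminate σ: μ = (z₂·x₁ − z₁·x₂)/(z₂ − z₁) = (0.7063·25 − (-0.9945)·120)/1.701 = 80.548.
Then σ = (x₂ − x₁)/(z₂ − z₁) = (120 − 25)/1.701 = 55.857.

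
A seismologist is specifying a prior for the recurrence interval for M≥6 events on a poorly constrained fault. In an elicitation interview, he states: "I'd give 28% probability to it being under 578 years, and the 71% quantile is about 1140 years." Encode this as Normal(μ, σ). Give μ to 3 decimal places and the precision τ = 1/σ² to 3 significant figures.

μ = 866.285, τ = 4.09e-06

The p-quantile of Normal(μ,σ) is μ + z_p·σ, with z_{0.28} = -0.5828 and z_{0.71} = 0.5534.
Eliminate σ: μ = (z₂·x₁ − z₁·x₂)/(z₂ − z₁) = (0.5534·578 − (-0.5828)·1140)/1.136 = 866.285.
Then σ = (x₂ − x₁)/(z₂ − z₁) = (1140 − 578)/1.136 = 494.620.
Precision τ = 1/σ² = 1/494.6² = 4.09e-06.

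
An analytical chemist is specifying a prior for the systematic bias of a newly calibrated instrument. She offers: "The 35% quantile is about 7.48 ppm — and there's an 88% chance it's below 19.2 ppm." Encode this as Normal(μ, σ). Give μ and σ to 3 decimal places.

μ = 10.374, σ = 7.511

The p-quantile of Normal(μ,σ) is μ + z_p·σ, with z_{0.35} = -0.3853 and z_{0.88} = 1.175.
Eliminate σ: μ = (z₂·x₁ − z₁·x₂)/(z₂ − z₁) = (1.175·7.48 − (-0.3853)·19.2)/1.56 = 10.374.
Then σ = (x₂ − x₁)/(z₂ − z₁) = (19.2 − 7.48)/1.56 = 7.511.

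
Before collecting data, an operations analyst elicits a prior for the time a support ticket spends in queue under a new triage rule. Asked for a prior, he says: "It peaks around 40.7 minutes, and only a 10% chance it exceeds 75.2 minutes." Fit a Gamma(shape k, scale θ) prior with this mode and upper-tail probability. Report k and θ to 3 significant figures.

Gamma(k,θ) with k>1 has mode (k−1)θ, so θ = 40.7/(k−1).
Need P(X < 75.2) = 0.9 with θ tied to k this way. Start at k = 2, θ = 40.7: P(X<75.2) ≈ 0.551.
Too low — raise k to concentrate. Iterating converges to k ≈ 6.06.
Then θ = 40.7/(6.06−1) ≈ 8.04.

k ≈ 6.06, θ ≈ 8.04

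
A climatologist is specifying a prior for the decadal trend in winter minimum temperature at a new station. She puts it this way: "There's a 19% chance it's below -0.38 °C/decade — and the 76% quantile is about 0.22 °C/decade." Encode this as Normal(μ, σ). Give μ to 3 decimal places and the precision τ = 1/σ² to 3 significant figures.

For Normal(μ,σ), the p-quantile is μ + z_p·σ. Here z_{0.19} = -0.8779, z_{0.76} = 0.7063.
So -0.38 = μ − 0.8779σ and 0.22 = μ + 0.7063σ.
Subtracting: σ = (0.22 − -0.38)/(0.7063 − (-0.8779)) = 0.379.
Then μ = -0.38 − (-0.8779)·0.379 = -0.048.
Precision τ = 1/σ² = 1/0.3787² = 6.97.

μ = -0.048, τ = 6.97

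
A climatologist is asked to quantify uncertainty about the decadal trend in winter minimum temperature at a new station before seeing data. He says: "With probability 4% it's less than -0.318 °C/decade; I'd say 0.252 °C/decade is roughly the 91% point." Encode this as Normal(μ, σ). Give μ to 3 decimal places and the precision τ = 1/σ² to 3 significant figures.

μ = 0.005, τ = 29.4

The p-quantile of Normal(μ,σ) is μ + z_p·σ, with z_{0.04} = -1.751 and z_{0.91} = 1.341.
Eliminate σ: μ = (z₂·x₁ − z₁·x₂)/(z₂ − z₁) = (1.341·-0.318 − (-1.751)·0.252)/3.091 = 0.005.
Then σ = (x₂ − x₁)/(z₂ − z₁) = (0.252 − -0.318)/3.091 = 0.184.
Precision τ = 1/σ² = 1/0.1844² = 29.4.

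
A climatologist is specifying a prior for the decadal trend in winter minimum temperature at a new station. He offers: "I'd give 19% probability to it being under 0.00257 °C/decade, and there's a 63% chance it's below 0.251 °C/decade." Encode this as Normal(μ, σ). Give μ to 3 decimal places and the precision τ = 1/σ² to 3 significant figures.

The p-quantile of Normal(μ,σ) is μ + z_p·σ, with z_{0.19} = -0.8779 and z_{0.63} = 0.3319.
Eliminate σ: μ = (z₂·x₁ − z₁·x₂)/(z₂ − z₁) = (0.3319·0.00257 − (-0.8779)·0.251)/1.21 = 0.183.
Then σ = (x₂ − x₁)/(z₂ − z₁) = (0.251 − 0.00257)/1.21 = 0.205.
Precision τ = 1/σ² = 1/0.2054² = 23.7.

μ = 0.183, τ = 23.7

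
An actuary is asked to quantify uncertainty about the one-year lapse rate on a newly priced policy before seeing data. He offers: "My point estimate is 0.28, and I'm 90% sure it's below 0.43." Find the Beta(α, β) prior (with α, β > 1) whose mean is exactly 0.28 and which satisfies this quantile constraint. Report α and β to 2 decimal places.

α ≈ 4.33, β ≈ 11.13

With mean 0.28 fixed, write α = 0.28s, β = 0.72s where s = α+β.
Need P(θ < 0.43) = 0.9 under Beta(0.28s, 0.72s). Normal approximation: (q−m)/√(m(1−m)/s) ≈ z_{0.9} = 1.28, so s ≈ 0.28·0.72·(1.28)²/(0.43−0.28)² = 14.7.
At s = 14.7: P(θ<0.43) ≈ 0.895. Adjusting to match 0.9 gives s ≈ 15.46.
So α = 0.28·15.46 ≈ 4.33, β = 0.72·15.46 ≈ 11.13.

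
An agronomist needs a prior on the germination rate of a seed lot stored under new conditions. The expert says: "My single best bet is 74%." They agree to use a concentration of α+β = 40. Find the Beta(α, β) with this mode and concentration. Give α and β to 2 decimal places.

For α,β > 1 the Beta mode is (α−1)/(α+β−2). With α+β = 40, the mode is (α−1)/38.
Set (α−1)/38 = 0.74 → α = 1 + 0.74·38 = 29.12.
β = 40 − α = 10.88.

α = 29.12, β = 10.88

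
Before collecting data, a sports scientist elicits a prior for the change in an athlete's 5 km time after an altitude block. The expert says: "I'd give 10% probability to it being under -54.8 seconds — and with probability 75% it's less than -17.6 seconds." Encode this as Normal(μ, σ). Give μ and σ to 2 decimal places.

μ = -30.43, σ = 19.02

For Normal(μ,σ), the p-quantile is μ + z_p·σ. Here z_{0.1} = -1.282, z_{0.75} = 0.6745.
So -54.8 = μ − 1.282σ and -17.6 = μ + 0.6745σ.
Subtracting: σ = (-17.6 − -54.8)/(0.6745 − (-1.282)) = 19.02.
Then μ = -54.8 − (-1.282)·19.02 = -30.43.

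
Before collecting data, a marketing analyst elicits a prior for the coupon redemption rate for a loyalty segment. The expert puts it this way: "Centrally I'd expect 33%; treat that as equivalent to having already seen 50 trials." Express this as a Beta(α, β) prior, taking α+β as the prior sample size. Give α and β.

Under the effective-sample-size interpretation, Beta(α, β) has prior mean α/(α+β) and prior sample size α+β.
So α+β = 50 and α/(α+β) = 0.33, giving α = 0.33·50 = 16.5 and β = 50 − 16.5 = 33.5.

α = 16.5, β = 33.5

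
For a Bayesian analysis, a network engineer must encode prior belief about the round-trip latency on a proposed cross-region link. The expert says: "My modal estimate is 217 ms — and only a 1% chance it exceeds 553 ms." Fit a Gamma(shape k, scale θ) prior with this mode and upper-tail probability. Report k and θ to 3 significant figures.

k ≈ 6.34, θ ≈ 40.6

Gamma(k,θ) with k>1 has mode (k−1)θ, so θ = 217/(k−1).
Need P(X < 553) = 0.99 with θ tied to k this way. Start at k = 2, θ = 217: P(X<553) ≈ 0.722.
Too low — raise k to concentrate. Iterating converges to k ≈ 6.34.
Then θ = 217/(6.34−1) ≈ 40.6.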